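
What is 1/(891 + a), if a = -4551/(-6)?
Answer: 2/3299 ≈ 0.00060624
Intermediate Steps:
a = 1517/2 (a = -4551*(-1/6) = 1517/2 ≈ 758.50)
1/(891 + a) = 1/(891 + 1517/2) = 1/(3299/2) = 2/3299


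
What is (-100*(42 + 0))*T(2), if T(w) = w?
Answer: -8400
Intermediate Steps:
(-100*(42 + 0))*T(2) = -100*(42 + 0)*2 = -100*42*2 = -4200*2 = -8400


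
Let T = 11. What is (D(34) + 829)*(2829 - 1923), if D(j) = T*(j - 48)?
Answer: 611550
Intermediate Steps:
D(j) = -528 + 11*j (D(j) = 11*(j - 48) = 11*(-48 + j) = -528 + 11*j)
(D(34) + 829)*(2829 - 1923) = ((-528 + 11*34) + 829)*(2829 - 1923) = ((-528 + 374) + 829)*906 = (-154 + 829)*906 = 675*906 = 611550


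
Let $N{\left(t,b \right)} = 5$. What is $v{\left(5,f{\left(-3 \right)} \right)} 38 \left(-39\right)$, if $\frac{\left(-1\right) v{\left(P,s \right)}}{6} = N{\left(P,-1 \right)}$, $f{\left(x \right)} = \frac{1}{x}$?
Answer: $44460$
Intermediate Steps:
$v{\left(P,s \right)} = -30$ ($v{\left(P,s \right)} = \left(-6\right) 5 = -30$)
$v{\left(5,f{\left(-3 \right)} \right)} 38 \left(-39\right) = \left(-30\right) 38 \left(-39\right) = \left(-1140\right) \left(-39\right) = 44460$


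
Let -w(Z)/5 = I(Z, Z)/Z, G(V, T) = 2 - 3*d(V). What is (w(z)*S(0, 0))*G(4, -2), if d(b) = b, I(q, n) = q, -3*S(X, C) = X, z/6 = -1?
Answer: 0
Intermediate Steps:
z = -6 (z = 6*(-1) = -6)
S(X, C) = -X/3
G(V, T) = 2 - 3*V
w(Z) = -5 (w(Z) = -5*Z/Z = -5*1 = -5)
(w(z)*S(0, 0))*G(4, -2) = (-(-5)*0/3)*(2 - 3*4) = (-5*0)*(2 - 12) = 0*(-10) = 0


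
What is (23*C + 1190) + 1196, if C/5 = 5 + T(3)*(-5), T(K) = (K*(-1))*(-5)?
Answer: -5664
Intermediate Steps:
T(K) = 5*K (T(K) = -K*(-5) = 5*K)
C = -350 (C = 5*(5 + (5*3)*(-5)) = 5*(5 + 15*(-5)) = 5*(5 - 75) = 5*(-70) = -350)
(23*C + 1190) + 1196 = (23*(-350) + 1190) + 1196 = (-8050 + 1190) + 1196 = -6860 + 1196 = -5664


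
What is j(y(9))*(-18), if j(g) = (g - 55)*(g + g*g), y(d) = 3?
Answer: 11232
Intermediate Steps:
j(g) = (-55 + g)*(g + g²)
j(y(9))*(-18) = (3*(-55 + 3² - 54*3))*(-18) = (3*(-55 + 9 - 162))*(-18) = (3*(-208))*(-18) = -624*(-18) = 11232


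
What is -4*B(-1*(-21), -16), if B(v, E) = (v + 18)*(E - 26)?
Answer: 6552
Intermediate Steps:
B(v, E) = (-26 + E)*(18 + v) (B(v, E) = (18 + v)*(-26 + E) = (-26 + E)*(18 + v))
-4*B(-1*(-21), -16) = -4*(-468 - (-26)*(-21) + 18*(-16) - (-16)*(-21)) = -4*(-468 - 26*21 - 288 - 16*21) = -4*(-468 - 546 - 288 - 336) = -4*(-1638) = 6552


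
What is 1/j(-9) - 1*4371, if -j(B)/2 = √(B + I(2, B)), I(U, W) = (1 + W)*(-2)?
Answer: -4371 - √7/14 ≈ -4371.2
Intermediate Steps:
I(U, W) = -2 - 2*W
j(B) = -2*√(-2 - B) (j(B) = -2*√(B + (-2 - 2*B)) = -2*√(-2 - B))
1/j(-9) - 1*4371 = 1/(-2*√(-2 - 1*(-9))) - 1*4371 = 1/(-2*√(-2 + 9)) - 4371 = 1/(-2*√7) - 4371 = -√7/14 - 4371 = -4371 - √7/14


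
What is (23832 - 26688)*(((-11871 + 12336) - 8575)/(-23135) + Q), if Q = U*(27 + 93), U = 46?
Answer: -10421406096/661 ≈ -1.5766e+7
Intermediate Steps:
Q = 5520 (Q = 46*(27 + 93) = 46*120 = 5520)
(23832 - 26688)*(((-11871 + 12336) - 8575)/(-23135) + Q) = (23832 - 26688)*(((-11871 + 12336) - 8575)/(-23135) + 5520) = -2856*((465 - 8575)*(-1/23135) + 5520) = -2856*(-8110*(-1/23135) + 5520) = -2856*(1622/4627 + 5520) = -2856*25542662/4627 = -10421406096/661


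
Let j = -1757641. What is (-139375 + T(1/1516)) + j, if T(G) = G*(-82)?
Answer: -1437938169/758 ≈ -1.8970e+6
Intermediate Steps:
T(G) = -82*G
(-139375 + T(1/1516)) + j = (-139375 - 82/1516) - 1757641 = (-139375 - 82*1/1516) - 1757641 = (-139375 - 41/758) - 1757641 = -105646291/758 - 1757641 = -1437938169/758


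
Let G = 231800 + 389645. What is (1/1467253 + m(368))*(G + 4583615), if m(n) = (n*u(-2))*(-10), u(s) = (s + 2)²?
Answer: 306180/86309 ≈ 3.5475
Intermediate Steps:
u(s) = (2 + s)²
m(n) = 0 (m(n) = (n*(2 - 2)²)*(-10) = (n*0²)*(-10) = (n*0)*(-10) = 0*(-10) = 0)
G = 621445
(1/1467253 + m(368))*(G + 4583615) = (1/1467253 + 0)*(621445 + 4583615) = (1/1467253 + 0)*5205060 = (1/1467253)*5205060 = 306180/86309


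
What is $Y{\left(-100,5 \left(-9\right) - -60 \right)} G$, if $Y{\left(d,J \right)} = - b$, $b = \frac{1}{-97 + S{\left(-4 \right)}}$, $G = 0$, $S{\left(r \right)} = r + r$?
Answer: $0$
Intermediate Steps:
$S{\left(r \right)} = 2 r$
$b = - \frac{1}{105}$ ($b = \frac{1}{-97 + 2 \left(-4\right)} = \frac{1}{-97 - 8} = \frac{1}{-105} = - \frac{1}{105} \approx -0.0095238$)
$Y{\left(d,J \right)} = \frac{1}{105}$ ($Y{\left(d,J \right)} = \left(-1\right) \left(- \frac{1}{105}\right) = \frac{1}{105}$)
$Y{\left(-100,5 \left(-9\right) - -60 \right)} G = \frac{1}{105} \cdot 0 = 0$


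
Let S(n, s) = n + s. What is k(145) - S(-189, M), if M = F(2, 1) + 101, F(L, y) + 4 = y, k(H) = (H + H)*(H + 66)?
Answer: 61281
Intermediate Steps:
k(H) = 2*H*(66 + H) (k(H) = (2*H)*(66 + H) = 2*H*(66 + H))
F(L, y) = -4 + y
M = 98 (M = (-4 + 1) + 101 = -3 + 101 = 98)
k(145) - S(-189, M) = 2*145*(66 + 145) - (-189 + 98) = 2*145*211 - 1*(-91) = 61190 + 91 = 61281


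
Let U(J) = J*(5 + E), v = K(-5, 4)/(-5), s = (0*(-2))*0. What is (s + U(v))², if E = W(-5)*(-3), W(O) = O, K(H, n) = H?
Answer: 400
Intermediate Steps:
s = 0 (s = 0*0 = 0)
E = 15 (E = -5*(-3) = 15)
v = 1 (v = -5/(-5) = -5*(-⅕) = 1)
U(J) = 20*J (U(J) = J*(5 + 15) = J*20 = 20*J)
(s + U(v))² = (0 + 20*1)² = (0 + 20)² = 20² = 400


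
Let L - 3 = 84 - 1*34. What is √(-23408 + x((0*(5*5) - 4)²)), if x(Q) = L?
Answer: 3*I*√2595 ≈ 152.82*I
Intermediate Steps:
L = 53 (L = 3 + (84 - 1*34) = 3 + (84 - 34) = 3 + 50 = 53)
x(Q) = 53
√(-23408 + x((0*(5*5) - 4)²)) = √(-23408 + 53) = √(-23355) = 3*I*√2595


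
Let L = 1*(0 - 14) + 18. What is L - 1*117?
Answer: -113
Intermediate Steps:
L = 4 (L = 1*(-14) + 18 = -14 + 18 = 4)
L - 1*117 = 4 - 1*117 = 4 - 117 = -113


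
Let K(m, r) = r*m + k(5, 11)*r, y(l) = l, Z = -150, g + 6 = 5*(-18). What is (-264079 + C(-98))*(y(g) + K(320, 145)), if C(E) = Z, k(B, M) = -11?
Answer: -11813414361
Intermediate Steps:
g = -96 (g = -6 + 5*(-18) = -6 - 90 = -96)
C(E) = -150
K(m, r) = -11*r + m*r (K(m, r) = r*m - 11*r = m*r - 11*r = -11*r + m*r)
(-264079 + C(-98))*(y(g) + K(320, 145)) = (-264079 - 150)*(-96 + 145*(-11 + 320)) = -264229*(-96 + 145*309) = -264229*(-96 + 44805) = -264229*44709 = -11813414361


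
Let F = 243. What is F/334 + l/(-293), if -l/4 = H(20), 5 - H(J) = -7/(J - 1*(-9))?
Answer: 2267843/2837998 ≈ 0.79910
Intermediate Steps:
H(J) = 5 + 7/(9 + J) (H(J) = 5 - (-7)/(J - 1*(-9)) = 5 - (-7)/(J + 9) = 5 - (-7)/(9 + J) = 5 + 7/(9 + J))
l = -608/29 (l = -4*(52 + 5*20)/(9 + 20) = -4*(52 + 100)/29 = -4*152/29 = -608/29 ≈ -20.966)
F/334 + l/(-293) = 243/334 - 608/29/(-293) = 243*(1/334) - 608/29*(-1/293) = 243/334 + 608/8497 = 2267843/2837998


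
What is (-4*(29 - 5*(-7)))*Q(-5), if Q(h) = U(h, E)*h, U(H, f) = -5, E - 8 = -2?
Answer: -6400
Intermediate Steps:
E = 6 (E = 8 - 2 = 6)
Q(h) = -5*h
(-4*(29 - 5*(-7)))*Q(-5) = (-4*(29 - 5*(-7)))*(-5*(-5)) = -4*(29 + 35)*25 = -4*64*25 = -256*25 = -6400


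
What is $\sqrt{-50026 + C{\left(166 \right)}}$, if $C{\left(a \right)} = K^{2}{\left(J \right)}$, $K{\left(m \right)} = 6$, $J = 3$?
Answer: $i \sqrt{49990} \approx 223.58 i$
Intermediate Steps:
$C{\left(a \right)} = 36$ ($C{\left(a \right)} = 6^{2} = 36$)
$\sqrt{-50026 + C{\left(166 \right)}} = \sqrt{-50026 + 36} = \sqrt{-49990} = i \sqrt{49990}$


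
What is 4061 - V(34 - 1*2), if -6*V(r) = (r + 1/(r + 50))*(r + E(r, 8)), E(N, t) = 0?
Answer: 173501/41 ≈ 4231.7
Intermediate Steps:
V(r) = -r*(r + 1/(50 + r))/6 (V(r) = -(r + 1/(r + 50))*(r + 0)/6 = -(r + 1/(50 + r))*r/6 = -r*(r + 1/(50 + r))/6)
4061 - V(34 - 1*2) = 4061 - (34 - 1*2)*(-1 - (34 - 1*2)² - 50*(34 - 1*2))/(6*(50 + (34 - 1*2))) = 4061 - (34 - 2)*(-1 - (34 - 2)² - 50*(34 - 2))/(6*(50 + (34 - 2))) = 4061 - 32*(-1 - 1*32² - 50*32)/(6*(50 + 32)) = 4061 - 32*(-1 - 1*1024 - 1600)/(6*82) = 4061 - 32*(-1 - 1024 - 1600)/(6*82) = 4061 - 32*(-2625)/(6*82) = 4061 - 1*(-7000/41) = 4061 + 7000/41 = 173501/41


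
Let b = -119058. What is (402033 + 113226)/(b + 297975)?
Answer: 171753/59639 ≈ 2.8799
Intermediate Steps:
(402033 + 113226)/(b + 297975) = (402033 + 113226)/(-119058 + 297975) = 515259/178917 = 515259*(1/178917) = 171753/59639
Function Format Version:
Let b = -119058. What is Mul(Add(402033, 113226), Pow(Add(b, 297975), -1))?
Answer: Rational(171753, 59639) ≈ 2.8799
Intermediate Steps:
Mul(Add(402033, 113226), Pow(Add(b, 297975), -1)) = Mul(Add(402033, 113226), Pow(Add(-119058, 297975), -1)) = Mul(515259, Pow(178917, -1)) = Mul(515259, Rational(1, 178917)) = Rational(171753, 59639)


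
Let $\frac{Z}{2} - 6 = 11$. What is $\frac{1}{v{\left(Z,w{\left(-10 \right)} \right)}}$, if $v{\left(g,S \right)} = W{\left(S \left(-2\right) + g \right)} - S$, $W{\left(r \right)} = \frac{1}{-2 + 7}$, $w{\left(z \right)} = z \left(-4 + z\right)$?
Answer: $- \frac{5}{699} \approx -0.0071531$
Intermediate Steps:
$Z = 34$ ($Z = 12 + 2 \cdot 11 = 12 + 22 = 34$)
$W{\left(r \right)} = \frac{1}{5}$
$v{\left(g,S \right)} = \frac{1}{5} - S$
$\frac{1}{v{\left(Z,w{\left(-10 \right)} \right)}} = \frac{1}{\frac{1}{5} - - 10 \left(-4 - 10\right)} = \frac{1}{\frac{1}{5} - \left(-10\right) \left(-14\right)} = \frac{1}{\frac{1}{5} - 140} = \frac{1}{- \frac{699}{5}} = - \frac{5}{699}$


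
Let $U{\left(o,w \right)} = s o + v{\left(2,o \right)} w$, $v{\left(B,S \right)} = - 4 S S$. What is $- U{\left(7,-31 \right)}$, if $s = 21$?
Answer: $-6223$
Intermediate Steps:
$v{\left(B,S \right)} = - 4 S^{2}$
$U{\left(o,w \right)} = 21 o - 4 w o^{2}$ ($U{\left(o,w \right)} = 21 o + - 4 o^{2} w = 21 o - 4 w o^{2}$)
$- U{\left(7,-31 \right)} = - 7 \left(21 - 28 \left(-31\right)\right) = - 7 \left(21 + 868\right) = - 7 \cdot 889 = \left(-1\right) 6223 = -6223$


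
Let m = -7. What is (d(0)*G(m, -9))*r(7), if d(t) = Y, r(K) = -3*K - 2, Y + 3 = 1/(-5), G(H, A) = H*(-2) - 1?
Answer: 4784/5 ≈ 956.80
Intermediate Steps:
G(H, A) = -1 - 2*H (G(H, A) = -2*H - 1 = -1 - 2*H)
Y = -16/5 (Y = -3 + 1/(-5) = -3 - ⅕ = -16/5 ≈ -3.2000)
r(K) = -2 - 3*K
d(t) = -16/5
(d(0)*G(m, -9))*r(7) = (-16*(-1 - 2*(-7))/5)*(-2 - 3*7) = (-16*(-1 + 14)/5)*(-2 - 21) = -16/5*13*(-23) = -208/5*(-23) = 4784/5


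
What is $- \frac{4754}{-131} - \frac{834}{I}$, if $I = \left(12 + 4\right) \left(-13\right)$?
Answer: $\frac{549043}{13624} \approx 40.3$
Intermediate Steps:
$I = -208$ ($I = 16 \left(-13\right) = -208$)
$- \frac{4754}{-131} - \frac{834}{I} = - \frac{4754}{-131} - \frac{834}{-208} = \left(-4754\right) \left(- \frac{1}{131}\right) - - \frac{417}{104} = \frac{4754}{131} + \frac{417}{104} = \frac{549043}{13624}$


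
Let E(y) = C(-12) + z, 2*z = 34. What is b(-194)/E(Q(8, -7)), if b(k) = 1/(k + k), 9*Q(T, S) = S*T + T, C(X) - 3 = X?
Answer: -1/3104 ≈ -0.00032216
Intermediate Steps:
z = 17 (z = (½)*34 = 17)
C(X) = 3 + X
Q(T, S) = T/9 + S*T/9 (Q(T, S) = (S*T + T)/9 = (T + S*T)/9 = T/9 + S*T/9)
b(k) = 1/(2*k)
E(y) = 8 (E(y) = (3 - 12) + 17 = -9 + 17 = 8)
b(-194)/E(Q(8, -7)) = ((½)/(-194))/8 = ((½)*(-1/194))*(⅛) = -1/388*⅛ = -1/3104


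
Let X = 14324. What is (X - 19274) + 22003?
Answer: 17053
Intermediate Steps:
(X - 19274) + 22003 = (14324 - 19274) + 22003 = -4950 + 22003 = 17053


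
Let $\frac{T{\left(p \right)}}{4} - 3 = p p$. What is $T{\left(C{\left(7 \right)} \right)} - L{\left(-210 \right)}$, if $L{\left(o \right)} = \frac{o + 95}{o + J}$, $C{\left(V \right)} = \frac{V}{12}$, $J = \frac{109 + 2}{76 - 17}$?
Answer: $\frac{1887313}{147348} \approx 12.809$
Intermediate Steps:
$J = \frac{111}{59} \approx 1.8814$
$C{\left(V \right)} = \frac{V}{12}$
$T{\left(p \right)} = 12 + 4 p^{2}$ ($T{\left(p \right)} = 12 + 4 p p = 12 + 4 p^{2}$)
$L{\left(o \right)} = \frac{95 + o}{\frac{111}{59} + o}$ ($L{\left(o \right)} = \frac{o + 95}{o + \frac{111}{59}} = \frac{95 + o}{\frac{111}{59} + o}$)
$T{\left(C{\left(7 \right)} \right)} - L{\left(-210 \right)} = \left(12 + 4 \left(\frac{1}{12} \cdot 7\right)^{2}\right) - \frac{59 \left(95 - 210\right)}{111 + 59 \left(-210\right)} = \left(12 + 4 \left(\frac{7}{12}\right)^{2}\right) - 59 \frac{1}{111 - 12390} \left(-115\right) = \left(12 + 4 \cdot \frac{49}{144}\right) - 59 \frac{1}{-12279} \left(-115\right) = \left(12 + \frac{49}{36}\right) - 59 \left(- \frac{1}{12279}\right) \left(-115\right) = \frac{481}{36} - \frac{6785}{12279} = \frac{1887313}{147348}$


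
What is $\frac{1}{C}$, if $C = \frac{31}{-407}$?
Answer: $- \frac{407}{31} \approx -13.129$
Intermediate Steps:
$C = - \frac{31}{407}$ ($C = 31 \left(- \frac{1}{407}\right) = - \frac{31}{407} \approx -0.076167$)
$\frac{1}{C} = \frac{1}{- \frac{31}{407}} = - \frac{407}{31}$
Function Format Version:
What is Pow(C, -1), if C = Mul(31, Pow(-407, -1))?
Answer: Rational(-407, 31) ≈ -13.129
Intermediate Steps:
C = Rational(-31, 407) (C = Mul(31, Rational(-1, 407)) = Rational(-31, 407) ≈ -0.076167)
Pow(C, -1) = Pow(Rational(-31, 407), -1) = Rational(-407, 31)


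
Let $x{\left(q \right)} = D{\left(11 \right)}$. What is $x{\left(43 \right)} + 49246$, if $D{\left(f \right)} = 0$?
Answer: $49246$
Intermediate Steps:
$x{\left(q \right)} = 0$
$x{\left(43 \right)} + 49246 = 0 + 49246 = 49246$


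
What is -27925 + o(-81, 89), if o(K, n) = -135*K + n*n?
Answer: -9069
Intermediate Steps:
o(K, n) = n**2 - 135*K (o(K, n) = -135*K + n**2 = n**2 - 135*K)
-27925 + o(-81, 89) = -27925 + (89**2 - 135*(-81)) = -27925 + (7921 + 10935) = -27925 + 18856 = -9069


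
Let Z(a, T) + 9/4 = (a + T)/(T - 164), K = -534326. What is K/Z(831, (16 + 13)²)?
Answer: -1446954808/595 ≈ -2.4319e+6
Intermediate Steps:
Z(a, T) = -9/4 + (T + a)/(-164 + T) (Z(a, T) = -9/4 + (a + T)/(T - 164) = -9/4 + (T + a)/(-164 + T))
K/Z(831, (16 + 13)²) = -534326*(-164 + (16 + 13)²)/(369 + 831 - 5*(16 + 13)²/4) = -534326*(-164 + 29²)/(369 + 831 - 5/4*29²) = -534326*(-164 + 841)/(369 + 831 - 5/4*841) = -534326*677/(369 + 831 - 4205/4) = -534326/((1/677)*(595/4)) = -534326/595/2708 = -534326*2708/595 = -1446954808/595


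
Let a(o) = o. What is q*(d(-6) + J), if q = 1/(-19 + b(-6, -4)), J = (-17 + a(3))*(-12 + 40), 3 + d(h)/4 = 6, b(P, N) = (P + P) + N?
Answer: 76/7 ≈ 10.857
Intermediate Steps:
b(P, N) = N + 2*P (b(P, N) = 2*P + N = N + 2*P)
d(h) = 12 (d(h) = -12 + 4*6 = -12 + 24 = 12)
J = -392 (J = (-17 + 3)*(-12 + 40) = -14*28 = -392)
q = -1/35 (q = 1/(-19 + (-4 + 2*(-6))) = 1/(-19 + (-4 - 12)) = 1/(-19 - 16) = 1/(-35) = -1/35 ≈ -0.028571)
q*(d(-6) + J) = -(12 - 392)/35 = -1/35*(-380) = 76/7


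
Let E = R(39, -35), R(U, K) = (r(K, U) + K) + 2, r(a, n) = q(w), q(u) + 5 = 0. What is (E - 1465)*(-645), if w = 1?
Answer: 969435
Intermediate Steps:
q(u) = -5 (q(u) = -5 + 0 = -5)
r(a, n) = -5
R(U, K) = -3 + K (R(U, K) = (-5 + K) + 2 = -3 + K)
E = -38 (E = -3 - 35 = -38)
(E - 1465)*(-645) = (-38 - 1465)*(-645) = -1503*(-645) = 969435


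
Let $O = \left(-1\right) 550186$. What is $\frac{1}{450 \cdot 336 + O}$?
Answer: $- \frac{1}{398986} \approx -2.5064 \cdot 10^{-6}$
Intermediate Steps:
$O = -550186$
$\frac{1}{450 \cdot 336 + O} = \frac{1}{450 \cdot 336 - 550186} = \frac{1}{151200 - 550186} = \frac{1}{-398986} = - \frac{1}{398986}$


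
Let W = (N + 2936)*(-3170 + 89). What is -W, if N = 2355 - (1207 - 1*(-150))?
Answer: 12120654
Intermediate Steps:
N = 998 (N = 2355 - (1207 + 150) = 2355 - 1*1357 = 2355 - 1357 = 998)
W = -12120654 (W = (998 + 2936)*(-3170 + 89) = 3934*(-3081) = -12120654)
-W = -1*(-12120654) = 12120654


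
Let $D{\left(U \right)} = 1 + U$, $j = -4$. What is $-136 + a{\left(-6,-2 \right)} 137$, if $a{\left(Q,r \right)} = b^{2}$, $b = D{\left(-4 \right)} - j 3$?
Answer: $10961$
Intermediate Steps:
$b = 9$ ($b = \left(1 - 4\right) - \left(-4\right) 3 = -3 - -12 = -3 + 12 = 9$)
$a{\left(Q,r \right)} = 81$ ($a{\left(Q,r \right)} = 9^{2} = 81$)
$-136 + a{\left(-6,-2 \right)} 137 = -136 + 81 \cdot 137 = -136 + 11097 = 10961$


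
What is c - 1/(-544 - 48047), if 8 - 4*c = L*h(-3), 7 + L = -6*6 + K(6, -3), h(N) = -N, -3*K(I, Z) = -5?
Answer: 1603504/48591 ≈ 33.000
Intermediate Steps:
K(I, Z) = 5/3 (K(I, Z) = -⅓*(-5) = 5/3)
L = -124/3 (L = -7 + (-6*6 + 5/3) = -7 + (-36 + 5/3) = -7 - 103/3 = -124/3 ≈ -41.333)
c = 33 (c = 2 - (-31)*(-1*(-3))/3 = 2 - (-31)*3/3 = 2 - ¼*(-124) = 2 + 31 = 33)
c - 1/(-544 - 48047) = 33 - 1/(-544 - 48047) = 33 - 1/(-48591) = 33 - 1*(-1/48591) = 33 + 1/48591 = 1603504/48591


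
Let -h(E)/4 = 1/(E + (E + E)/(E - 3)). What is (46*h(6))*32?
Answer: -2944/5 ≈ -588.80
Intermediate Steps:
h(E) = -4/(E + 2*E/(-3 + E)) (h(E) = -4/(E + (E + E)/(E - 3)) = -4/(E + (2*E)/(-3 + E)) = -4/(E + 2*E/(-3 + E)))
(46*h(6))*32 = (46*(4*(3 - 1*6)/(6*(-1 + 6))))*32 = (46*(4*(1/6)*(3 - 6)/5))*32 = (46*(4*(1/6)*(1/5)*(-3)))*32 = (46*(-2/5))*32 = -92/5*32 = -2944/5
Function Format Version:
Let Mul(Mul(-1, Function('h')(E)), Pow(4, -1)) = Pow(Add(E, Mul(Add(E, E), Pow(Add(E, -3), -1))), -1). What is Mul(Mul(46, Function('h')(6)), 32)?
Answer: Rational(-2944, 5) ≈ -588.80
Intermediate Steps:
Function('h')(E) = Mul(-4, Pow(Add(E, Mul(2, E, Pow(Add(-3, E), -1))), -1)) (Function('h')(E) = Mul(-4, Pow(Add(E, Mul(Add(E, E), Pow(Add(E, -3), -1))), -1)) = Mul(-4, Pow(Add(E, Mul(Mul(2, E), Pow(Add(-3, E), -1))), -1)) = Mul(-4, Pow(Add(E, Mul(2, E, Pow(Add(-3, E), -1))), -1)))
Mul(Mul(46, Function('h')(6)), 32) = Mul(Mul(46, Mul(4, Pow(6, -1), Pow(Add(-1, 6), -1), Add(3, Mul(-1, 6)))), 32) = Mul(Mul(46, Mul(4, Rational(1, 6), Pow(5, -1), Add(3, -6))), 32) = Mul(Mul(46, Mul(4, Rational(1, 6), Rational(1, 5), -3)), 32) = Mul(Mul(46, Rational(-2, 5)), 32) = Mul(Rational(-92, 5), 32) = Rational(-2944, 5)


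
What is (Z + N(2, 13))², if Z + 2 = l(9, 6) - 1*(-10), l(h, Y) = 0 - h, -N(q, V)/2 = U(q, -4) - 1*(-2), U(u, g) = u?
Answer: 81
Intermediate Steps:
N(q, V) = -4 - 2*q (N(q, V) = -2*(q - 1*(-2)) = -2*(q + 2) = -2*(2 + q) = -4 - 2*q)
l(h, Y) = -h
Z = -1 (Z = -2 + (-1*9 - 1*(-10)) = -2 + (-9 + 10) = -2 + 1 = -1)
(Z + N(2, 13))² = (-1 + (-4 - 2*2))² = (-1 + (-4 - 4))² = (-1 - 8)² = (-9)² = 81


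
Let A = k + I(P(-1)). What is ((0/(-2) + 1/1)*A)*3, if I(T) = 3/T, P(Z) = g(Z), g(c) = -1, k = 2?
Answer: -3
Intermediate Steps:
P(Z) = -1
A = -1 (A = 2 + 3/(-1) = 2 + 3*(-1) = 2 - 3 = -1)
((0/(-2) + 1/1)*A)*3 = ((0/(-2) + 1/1)*(-1))*3 = ((0*(-½) + 1*1)*(-1))*3 = ((0 + 1)*(-1))*3 = (1*(-1))*3 = -1*3 = -3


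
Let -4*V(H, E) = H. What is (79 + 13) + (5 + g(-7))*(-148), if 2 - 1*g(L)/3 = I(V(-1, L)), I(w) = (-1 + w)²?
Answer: -5145/4 ≈ -1286.3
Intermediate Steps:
V(H, E) = -H/4
g(L) = 69/16 (g(L) = 6 - 3*(-1 - ¼*(-1))² = 6 - 3*(-1 + ¼)² = 6 - 3*(-¾)² = 6 - 3*9/16 = 6 - 27/16 = 69/16)
(79 + 13) + (5 + g(-7))*(-148) = (79 + 13) + (5 + 69/16)*(-148) = 92 + (149/16)*(-148) = 92 - 5513/4 = -5145/4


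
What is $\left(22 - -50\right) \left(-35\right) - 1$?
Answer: $-2521$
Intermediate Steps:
$\left(22 - -50\right) \left(-35\right) - 1 = \left(22 + 50\right) \left(-35\right) - 1 = 72 \left(-35\right) - 1 = -2520 - 1 = -2521$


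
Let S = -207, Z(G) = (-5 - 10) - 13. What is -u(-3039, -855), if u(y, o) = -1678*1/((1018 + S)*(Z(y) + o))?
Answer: -1678/716113 ≈ -0.0023432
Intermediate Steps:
Z(G) = -28 (Z(G) = -15 - 13 = -28)
u(y, o) = -1678/(-22708 + 811*o) (u(y, o) = -1678*1/((-28 + o)*(1018 - 207)) = -1678*1/(811*(-28 + o)) = -1678/(-22708 + 811*o))
-u(-3039, -855) = -(-1678)/(-22708 + 811*(-855)) = -(-1678)/(-22708 - 693405) = -(-1678)/(-716113) = -(-1678)*(-1)/716113 = -1*1678/716113 = -1678/716113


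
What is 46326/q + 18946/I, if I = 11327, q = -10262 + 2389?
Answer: -375572744/89177471 ≈ -4.2115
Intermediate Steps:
q = -7873
46326/q + 18946/I = 46326/(-7873) + 18946/11327 = 46326*(-1/7873) + 18946*(1/11327) = -46326/7873 + 18946/11327 = -375572744/89177471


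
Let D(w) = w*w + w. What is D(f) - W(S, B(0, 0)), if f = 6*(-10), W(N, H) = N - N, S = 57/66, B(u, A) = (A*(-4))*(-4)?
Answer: 3540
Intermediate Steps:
B(u, A) = 16*A (B(u, A) = -4*A*(-4) = 16*A)
S = 19/22 (S = 57*(1/66) = 19/22 ≈ 0.86364)
W(N, H) = 0
f = -60
D(w) = w + w² (D(w) = w² + w = w + w²)
D(f) - W(S, B(0, 0)) = -60*(1 - 60) - 1*0 = -60*(-59) + 0 = 3540 + 0 = 3540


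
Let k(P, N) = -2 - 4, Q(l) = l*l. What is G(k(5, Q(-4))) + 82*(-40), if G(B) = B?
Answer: -3286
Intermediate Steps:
Q(l) = l²
k(P, N) = -6
G(k(5, Q(-4))) + 82*(-40) = -6 + 82*(-40) = -6 - 3280 = -3286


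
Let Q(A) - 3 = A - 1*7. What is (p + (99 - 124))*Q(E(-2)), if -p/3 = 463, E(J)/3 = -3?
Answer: 18382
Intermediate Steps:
E(J) = -9 (E(J) = 3*(-3) = -9)
Q(A) = -4 + A (Q(A) = 3 + (A - 1*7) = 3 + (A - 7) = 3 + (-7 + A) = -4 + A)
p = -1389 (p = -3*463 = -1389)
(p + (99 - 124))*Q(E(-2)) = (-1389 + (99 - 124))*(-4 - 9) = (-1389 - 25)*(-13) = -1414*(-13) = 18382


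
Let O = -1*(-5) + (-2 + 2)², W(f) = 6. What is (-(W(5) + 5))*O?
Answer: -55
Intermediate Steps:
O = 5 (O = 5 + 0² = 5 + 0 = 5)
(-(W(5) + 5))*O = -(6 + 5)*5 = -1*11*5 = -11*5 = -55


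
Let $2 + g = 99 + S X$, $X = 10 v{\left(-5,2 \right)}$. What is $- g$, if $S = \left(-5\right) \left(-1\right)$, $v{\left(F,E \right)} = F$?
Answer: $153$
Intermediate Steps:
$S = 5$
$X = -50$ ($X = 10 \left(-5\right) = -50$)
$g = -153$ ($g = -2 + \left(99 + 5 \left(-50\right)\right) = -2 + \left(99 - 250\right) = -2 - 151 = -153$)
$- g = \left(-1\right) \left(-153\right) = 153$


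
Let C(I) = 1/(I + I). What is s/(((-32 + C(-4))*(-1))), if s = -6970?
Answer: -55760/257 ≈ -216.96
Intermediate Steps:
C(I) = 1/(2*I)
s/(((-32 + C(-4))*(-1))) = -6970*(-1/(-32 + (½)/(-4))) = -6970*(-1/(-32 + (½)*(-¼))) = -6970*(-1/(-32 - ⅛)) = -6970/((-257/8*(-1))) = -6970/257/8 = -6970*8/257 = -55760/257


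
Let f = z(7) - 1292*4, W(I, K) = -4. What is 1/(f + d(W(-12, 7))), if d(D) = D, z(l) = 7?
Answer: -1/5165 ≈ -0.00019361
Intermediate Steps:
f = -5161 (f = 7 - 1292*4 = 7 - 76*68 = 7 - 5168 = -5161)
1/(f + d(W(-12, 7))) = 1/(-5161 - 4) = 1/(-5165) = -1/5165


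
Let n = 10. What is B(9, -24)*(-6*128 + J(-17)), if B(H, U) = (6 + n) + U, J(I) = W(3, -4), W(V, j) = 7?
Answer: 6088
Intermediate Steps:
J(I) = 7
B(H, U) = 16 + U (B(H, U) = (6 + 10) + U = 16 + U)
B(9, -24)*(-6*128 + J(-17)) = (16 - 24)*(-6*128 + 7) = -8*(-768 + 7) = -8*(-761) = 6088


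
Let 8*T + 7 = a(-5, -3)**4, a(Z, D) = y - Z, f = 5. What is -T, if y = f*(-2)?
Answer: -309/4 ≈ -77.250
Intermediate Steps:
y = -10 (y = 5*(-2) = -10)
a(Z, D) = -10 - Z
T = 309/4 (T = -7/8 + (-10 - 1*(-5))**4/8 = -7/8 + (-10 + 5)**4/8 = -7/8 + (1/8)*(-5)**4 = -7/8 + (1/8)*625 = -7/8 + 625/8 = 309/4 ≈ 77.250)
-T = -1*309/4 = -309/4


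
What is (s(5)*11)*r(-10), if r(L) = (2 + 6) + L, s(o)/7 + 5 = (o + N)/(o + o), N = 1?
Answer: 3388/5 ≈ 677.60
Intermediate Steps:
s(o) = -35 + 7*(1 + o)/(2*o) (s(o) = -35 + 7*((o + 1)/(o + o)) = -35 + 7*((1 + o)/((2*o))) = -35 + 7*((1 + o)*(1/(2*o))) = -35 + 7*((1 + o)/(2*o)) = -35 + 7*(1 + o)/(2*o))
r(L) = 8 + L
(s(5)*11)*r(-10) = (((7/2)*(1 - 9*5)/5)*11)*(8 - 10) = (((7/2)*(⅕)*(1 - 45))*11)*(-2) = (((7/2)*(⅕)*(-44))*11)*(-2) = -154/5*11*(-2) = -1694/5*(-2) = 3388/5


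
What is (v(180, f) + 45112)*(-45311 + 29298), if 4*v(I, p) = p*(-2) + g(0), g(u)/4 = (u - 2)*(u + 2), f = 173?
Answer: -1441858559/2 ≈ -7.2093e+8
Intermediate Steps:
g(u) = 4*(-2 + u)*(2 + u) (g(u) = 4*((u - 2)*(u + 2)) = 4*((-2 + u)*(2 + u)) = 4*(-2 + u)*(2 + u))
v(I, p) = -4 - p/2 (v(I, p) = (p*(-2) + (-16 + 4*0²))/4 = (-2*p + (-16 + 4*0))/4 = (-2*p + (-16 + 0))/4 = (-2*p - 16)/4 = (-16 - 2*p)/4 = -4 - p/2)
(v(180, f) + 45112)*(-45311 + 29298) = ((-4 - ½*173) + 45112)*(-45311 + 29298) = ((-4 - 173/2) + 45112)*(-16013) = (-181/2 + 45112)*(-16013) = (90043/2)*(-16013) = -1441858559/2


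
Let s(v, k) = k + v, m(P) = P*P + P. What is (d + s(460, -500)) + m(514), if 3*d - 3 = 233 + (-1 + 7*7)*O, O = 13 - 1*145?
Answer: 787910/3 ≈ 2.6264e+5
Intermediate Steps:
O = -132 (O = 13 - 145 = -132)
m(P) = P + P² (m(P) = P² + P = P + P²)
d = -6100/3 (d = 1 + (233 + (-1 + 7*7)*(-132))/3 = 1 + (233 + (-1 + 49)*(-132))/3 = 1 + (233 + 48*(-132))/3 = 1 + (233 - 6336)/3 = 1 + (⅓)*(-6103) = 1 - 6103/3 = -6100/3 ≈ -2033.3)
(d + s(460, -500)) + m(514) = (-6100/3 + (-500 + 460)) + 514*(1 + 514) = (-6100/3 - 40) + 514*515 = -6220/3 + 264710 = 787910/3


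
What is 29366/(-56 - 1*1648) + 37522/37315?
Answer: -515927401/31792380 ≈ -16.228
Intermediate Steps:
29366/(-56 - 1*1648) + 37522/37315 = 29366/(-56 - 1648) + 37522*(1/37315) = 29366/(-1704) + 37522/37315 = 29366*(-1/1704) + 37522/37315 = -14683/852 + 37522/37315 = -515927401/31792380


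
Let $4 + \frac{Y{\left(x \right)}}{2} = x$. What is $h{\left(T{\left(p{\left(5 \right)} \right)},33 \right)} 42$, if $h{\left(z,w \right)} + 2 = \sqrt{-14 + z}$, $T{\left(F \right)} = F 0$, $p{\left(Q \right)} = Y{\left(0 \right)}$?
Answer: $-84 + 42 i \sqrt{14} \approx -84.0 + 157.15 i$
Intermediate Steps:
$Y{\left(x \right)} = -8 + 2 x$
$p{\left(Q \right)} = -8$ ($p{\left(Q \right)} = -8 + 2 \cdot 0 = -8 + 0 = -8$)
$T{\left(F \right)} = 0$
$h{\left(z,w \right)} = -2 + \sqrt{-14 + z}$
$h{\left(T{\left(p{\left(5 \right)} \right)},33 \right)} 42 = \left(-2 + \sqrt{-14 + 0}\right) 42 = \left(-2 + \sqrt{-14}\right) 42 = \left(-2 + i \sqrt{14}\right) 42 = -84 + 42 i \sqrt{14}$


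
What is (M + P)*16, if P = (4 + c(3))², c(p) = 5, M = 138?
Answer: 3504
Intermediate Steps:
P = 81 (P = (4 + 5)² = 9² = 81)
(M + P)*16 = (138 + 81)*16 = 219*16 = 3504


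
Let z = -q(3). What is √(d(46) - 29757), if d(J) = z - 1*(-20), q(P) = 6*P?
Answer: I*√29755 ≈ 172.5*I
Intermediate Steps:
z = -18 (z = -6*3 = -1*18 = -18)
d(J) = 2 (d(J) = -18 - 1*(-20) = -18 + 20 = 2)
√(d(46) - 29757) = √(2 - 29757) = √(-29755) = I*√29755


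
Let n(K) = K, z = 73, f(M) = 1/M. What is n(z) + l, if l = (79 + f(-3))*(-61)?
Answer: -14177/3 ≈ -4725.7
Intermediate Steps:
l = -14396/3 (l = (79 + 1/(-3))*(-61) = (79 - ⅓)*(-61) = (236/3)*(-61) = -14396/3 ≈ -4798.7)
n(z) + l = 73 - 14396/3 = -14177/3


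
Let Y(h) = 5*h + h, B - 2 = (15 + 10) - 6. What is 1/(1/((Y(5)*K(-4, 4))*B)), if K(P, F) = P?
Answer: -2520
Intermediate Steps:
B = 21 (B = 2 + ((15 + 10) - 6) = 2 + (25 - 6) = 2 + 19 = 21)
Y(h) = 6*h
1/(1/((Y(5)*K(-4, 4))*B)) = 1/(1/(((6*5)*(-4))*21)) = 1/(1/((30*(-4))*21)) = 1/(1/(-120*21)) = 1/(1/(-2520)) = 1/(-1/2520) = -2520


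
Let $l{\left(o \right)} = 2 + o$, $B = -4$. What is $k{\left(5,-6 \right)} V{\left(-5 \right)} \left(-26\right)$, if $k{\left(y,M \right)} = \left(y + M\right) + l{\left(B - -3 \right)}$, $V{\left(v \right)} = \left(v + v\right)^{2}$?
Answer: $0$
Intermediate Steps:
$V{\left(v \right)} = 4 v^{2}$ ($V{\left(v \right)} = \left(2 v\right)^{2} = 4 v^{2}$)
$k{\left(y,M \right)} = 1 + M + y$ ($k{\left(y,M \right)} = \left(y + M\right) + \left(2 - 1\right) = \left(M + y\right) + \left(2 + \left(-4 + 3\right)\right) = \left(M + y\right) + \left(2 - 1\right) = \left(M + y\right) + 1 = 1 + M + y$)
$k{\left(5,-6 \right)} V{\left(-5 \right)} \left(-26\right) = \left(1 - 6 + 5\right) 4 \left(-5\right)^{2} \left(-26\right) = 0 \cdot 4 \cdot 25 \left(-26\right) = 0 \cdot 100 \left(-26\right) = 0 \left(-26\right) = 0$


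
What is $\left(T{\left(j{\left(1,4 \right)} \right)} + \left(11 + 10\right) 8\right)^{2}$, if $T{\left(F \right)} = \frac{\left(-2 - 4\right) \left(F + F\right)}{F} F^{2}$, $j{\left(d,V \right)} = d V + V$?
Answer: $360000$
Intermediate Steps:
$j{\left(d,V \right)} = V + V d$ ($j{\left(d,V \right)} = V d + V = V + V d$)
$T{\left(F \right)} = - 12 F^{2}$ ($T{\left(F \right)} = \frac{\left(-6\right) 2 F}{F} F^{2} = \frac{\left(-12\right) F}{F} F^{2} = - 12 F^{2}$)
$\left(T{\left(j{\left(1,4 \right)} \right)} + \left(11 + 10\right) 8\right)^{2} = \left(- 12 \left(4 \left(1 + 1\right)\right)^{2} + \left(11 + 10\right) 8\right)^{2} = \left(- 12 \left(4 \cdot 2\right)^{2} + 21 \cdot 8\right)^{2} = \left(- 12 \cdot 8^{2} + 168\right)^{2} = \left(\left(-12\right) 64 + 168\right)^{2} = \left(-768 + 168\right)^{2} = \left(-600\right)^{2} = 360000$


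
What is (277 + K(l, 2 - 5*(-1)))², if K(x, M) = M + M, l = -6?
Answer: 84681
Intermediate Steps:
K(x, M) = 2*M
(277 + K(l, 2 - 5*(-1)))² = (277 + 2*(2 - 5*(-1)))² = (277 + 2*(2 + 5))² = (277 + 2*7)² = (277 + 14)² = 291² = 84681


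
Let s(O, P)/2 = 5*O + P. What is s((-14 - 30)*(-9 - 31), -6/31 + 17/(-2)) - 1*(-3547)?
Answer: 655018/31 ≈ 21130.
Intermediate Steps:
s(O, P) = 2*P + 10*O (s(O, P) = 2*(5*O + P) = 2*(P + 5*O) = 2*P + 10*O)
s((-14 - 30)*(-9 - 31), -6/31 + 17/(-2)) - 1*(-3547) = (2*(-6/31 + 17/(-2)) + 10*((-14 - 30)*(-9 - 31))) - 1*(-3547) = (2*(-6*1/31 + 17*(-½)) + 10*(-44*(-40))) + 3547 = (2*(-6/31 - 17/2) + 10*1760) + 3547 = (2*(-539/62) + 17600) + 3547 = (-539/31 + 17600) + 3547 = 545061/31 + 3547 = 655018/31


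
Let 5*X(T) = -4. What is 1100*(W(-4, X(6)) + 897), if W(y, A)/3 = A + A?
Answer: 981420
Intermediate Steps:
X(T) = -⅘ (X(T) = (⅕)*(-4) = -⅘)
W(y, A) = 6*A (W(y, A) = 3*(A + A) = 3*(2*A) = 6*A)
1100*(W(-4, X(6)) + 897) = 1100*(6*(-⅘) + 897) = 1100*(-24/5 + 897) = 1100*(4461/5) = 981420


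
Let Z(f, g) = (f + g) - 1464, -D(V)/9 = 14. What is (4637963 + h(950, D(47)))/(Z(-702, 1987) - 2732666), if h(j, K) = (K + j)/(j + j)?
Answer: -2203032631/1298101375 ≈ -1.6971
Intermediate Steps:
D(V) = -126 (D(V) = -9*14 = -126)
Z(f, g) = -1464 + f + g
h(j, K) = (K + j)/(2*j) (h(j, K) = (K + j)/((2*j)) = (K + j)*(1/(2*j)) = (K + j)/(2*j))
(4637963 + h(950, D(47)))/(Z(-702, 1987) - 2732666) = (4637963 + (½)*(-126 + 950)/950)/((-1464 - 702 + 1987) - 2732666) = (4637963 + (½)*(1/950)*824)/(-179 - 2732666) = (4637963 + 206/475)/(-2732845) = (2203032631/475)*(-1/2732845) = -2203032631/1298101375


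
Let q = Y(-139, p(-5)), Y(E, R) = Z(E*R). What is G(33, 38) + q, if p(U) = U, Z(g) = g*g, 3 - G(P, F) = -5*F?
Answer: 483218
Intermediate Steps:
G(P, F) = 3 + 5*F (G(P, F) = 3 - (-5)*F = 3 + 5*F)
Z(g) = g²
Y(E, R) = E²*R² (Y(E, R) = (E*R)² = E²*R²)
q = 483025 (q = (-139)²*(-5)² = 19321*25 = 483025)
G(33, 38) + q = (3 + 5*38) + 483025 = (3 + 190) + 483025 = 193 + 483025 = 483218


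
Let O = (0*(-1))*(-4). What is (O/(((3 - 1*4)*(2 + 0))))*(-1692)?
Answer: 0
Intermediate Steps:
O = 0 (O = 0*(-4) = 0)
(O/(((3 - 1*4)*(2 + 0))))*(-1692) = (0/(((3 - 1*4)*(2 + 0))))*(-1692) = (0/(((3 - 4)*2)))*(-1692) = (0/((-1*2)))*(-1692) = (0/(-2))*(-1692) = (0*(-½))*(-1692) = 0*(-1692) = 0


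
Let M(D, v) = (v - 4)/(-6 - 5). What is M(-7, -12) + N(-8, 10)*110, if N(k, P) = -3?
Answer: -3614/11 ≈ -328.55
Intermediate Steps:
M(D, v) = 4/11 - v/11 (M(D, v) = (-4 + v)/(-11) = (-4 + v)*(-1/11) = 4/11 - v/11)
M(-7, -12) + N(-8, 10)*110 = (4/11 - 1/11*(-12)) - 3*110 = (4/11 + 12/11) - 330 = 16/11 - 330 = -3614/11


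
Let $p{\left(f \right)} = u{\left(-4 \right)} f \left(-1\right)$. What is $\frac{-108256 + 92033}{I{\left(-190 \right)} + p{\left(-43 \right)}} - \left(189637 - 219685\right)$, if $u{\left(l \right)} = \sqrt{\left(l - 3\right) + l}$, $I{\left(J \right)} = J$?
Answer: $\frac{1698961442}{56439} + \frac{697589 i \sqrt{11}}{56439} \approx 30103.0 + 40.994 i$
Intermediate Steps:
$u{\left(l \right)} = \sqrt{-3 + 2 l}$ ($u{\left(l \right)} = \sqrt{\left(-3 + l\right) + l} = \sqrt{-3 + 2 l}$)
$p{\left(f \right)} = - i f \sqrt{11}$ ($p{\left(f \right)} = \sqrt{-3 + 2 \left(-4\right)} f \left(-1\right) = \sqrt{-3 - 8} f \left(-1\right) = \sqrt{-11} f \left(-1\right) = i \sqrt{11} f \left(-1\right) = i f \sqrt{11} \left(-1\right) = - i f \sqrt{11}$)
$\frac{-108256 + 92033}{I{\left(-190 \right)} + p{\left(-43 \right)}} - \left(189637 - 219685\right) = \frac{-108256 + 92033}{-190 - i \left(-43\right) \sqrt{11}} - \left(189637 - 219685\right) = - \frac{16223}{-190 + 43 i \sqrt{11}} - \left(189637 - 219685\right) = - \frac{16223}{-190 + 43 i \sqrt{11}} - -30048 = - \frac{16223}{-190 + 43 i \sqrt{11}} + 30048 = 30048 - \frac{16223}{-190 + 43 i \sqrt{11}}$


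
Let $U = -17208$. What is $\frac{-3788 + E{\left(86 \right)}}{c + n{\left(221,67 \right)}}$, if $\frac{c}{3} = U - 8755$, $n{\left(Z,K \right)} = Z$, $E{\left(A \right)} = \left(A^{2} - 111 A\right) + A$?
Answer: $\frac{1463}{19417} \approx 0.075346$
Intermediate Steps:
$E{\left(A \right)} = A^{2} - 110 A$
$c = -77889$ ($c = 3 \left(-17208 - 8755\right) = 3 \left(-25963\right) = -77889$)
$\frac{-3788 + E{\left(86 \right)}}{c + n{\left(221,67 \right)}} = \frac{-3788 + 86 \left(-110 + 86\right)}{-77889 + 221} = \frac{-3788 + 86 \left(-24\right)}{-77668} = \left(-3788 - 2064\right) \left(- \frac{1}{77668}\right) = \left(-5852\right) \left(- \frac{1}{77668}\right) = \frac{1463}{19417}$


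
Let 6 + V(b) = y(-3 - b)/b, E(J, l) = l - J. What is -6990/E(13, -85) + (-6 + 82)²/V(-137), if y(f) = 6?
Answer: -8970107/10143 ≈ -884.36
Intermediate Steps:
V(b) = -6 + 6/b
-6990/E(13, -85) + (-6 + 82)²/V(-137) = -6990/(-85 - 1*13) + (-6 + 82)²/(-6 + 6/(-137)) = -6990/(-85 - 13) + 76²/(-6 + 6*(-1/137)) = -6990/(-98) + 5776/(-6 - 6/137) = -6990*(-1/98) + 5776/(-828/137) = 3495/49 + 5776*(-137/828) = 3495/49 - 197828/207 = -8970107/10143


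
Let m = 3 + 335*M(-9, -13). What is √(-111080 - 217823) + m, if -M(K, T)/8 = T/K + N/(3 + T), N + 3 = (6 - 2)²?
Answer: -3457/9 + I*√328903 ≈ -384.11 + 573.5*I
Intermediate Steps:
N = 13 (N = -3 + (6 - 2)² = -3 + 4² = -3 + 16 = 13)
M(K, T) = -104/(3 + T) - 8*T/K (M(K, T) = -8*(T/K + 13/(3 + T)) = -8*(13/(3 + T) + T/K) = -104/(3 + T) - 8*T/K)
m = -3457/9 (m = 3 + 335*(8*(-1*(-13)² - 13*(-9) - 3*(-13))/(-9*(3 - 13))) = 3 + 335*(8*(-⅑)*(-1*169 + 117 + 39)/(-10)) = 3 + 335*(8*(-⅑)*(-⅒)*(-169 + 117 + 39)) = 3 + 335*(8*(-⅑)*(-⅒)*(-13)) = 3 + 335*(-52/45) = 3 - 3484/9 = -3457/9 ≈ -384.11)
√(-111080 - 217823) + m = √(-111080 - 217823) - 3457/9 = √(-328903) - 3457/9 = I*√328903 - 3457/9 = -3457/9 + I*√328903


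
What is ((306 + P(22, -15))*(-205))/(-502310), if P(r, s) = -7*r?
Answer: 3116/50231 ≈ 0.062033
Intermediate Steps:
((306 + P(22, -15))*(-205))/(-502310) = ((306 - 7*22)*(-205))/(-502310) = ((306 - 154)*(-205))*(-1/502310) = (152*(-205))*(-1/502310) = -31160*(-1/502310) = 3116/50231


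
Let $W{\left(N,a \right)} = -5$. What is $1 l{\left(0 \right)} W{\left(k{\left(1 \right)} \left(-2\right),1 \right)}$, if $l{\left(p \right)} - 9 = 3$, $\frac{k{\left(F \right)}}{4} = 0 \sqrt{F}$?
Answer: $-60$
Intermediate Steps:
$k{\left(F \right)} = 0$ ($k{\left(F \right)} = 4 \cdot 0 \sqrt{F} = 4 \cdot 0 = 0$)
$l{\left(p \right)} = 12$ ($l{\left(p \right)} = 9 + 3 = 12$)
$1 l{\left(0 \right)} W{\left(k{\left(1 \right)} \left(-2\right),1 \right)} = 1 \cdot 12 \left(-5\right) = 12 \left(-5\right) = -60$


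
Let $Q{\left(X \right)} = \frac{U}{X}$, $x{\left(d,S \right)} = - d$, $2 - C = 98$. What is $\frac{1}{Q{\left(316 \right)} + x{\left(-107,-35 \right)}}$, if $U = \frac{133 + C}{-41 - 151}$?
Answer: $\frac{60672}{6491867} \approx 0.0093458$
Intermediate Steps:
$C = -96$ ($C = 2 - 98 = -96$)
$U = - \frac{37}{192}$ ($U = \frac{133 - 96}{-41 - 151} = \frac{37}{-192} = 37 \left(- \frac{1}{192}\right) = - \frac{37}{192} \approx -0.19271$)
$Q{\left(X \right)} = - \frac{37}{192 X}$
$\frac{1}{Q{\left(316 \right)} + x{\left(-107,-35 \right)}} = \frac{1}{- \frac{37}{192 \cdot 316} - -107} = \frac{1}{\left(- \frac{37}{192}\right) \frac{1}{316} + 107} = \frac{1}{- \frac{37}{60672} + 107} = \frac{1}{\frac{6491867}{60672}} = \frac{60672}{6491867}$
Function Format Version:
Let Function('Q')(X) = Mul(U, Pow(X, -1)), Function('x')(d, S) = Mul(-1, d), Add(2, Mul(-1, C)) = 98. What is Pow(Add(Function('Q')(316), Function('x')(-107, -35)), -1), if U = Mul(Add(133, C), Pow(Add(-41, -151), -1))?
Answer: Rational(60672, 6491867) ≈ 0.0093458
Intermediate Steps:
C = -96 (C = Add(2, Mul(-1, 98)) = Add(2, -98) = -96)
U = Rational(-37, 192) (U = Mul(Add(133, -96), Pow(Add(-41, -151), -1)) = Mul(37, Pow(-192, -1)) = Mul(37, Rational(-1, 192)) = Rational(-37, 192) ≈ -0.19271)
Function('Q')(X) = Mul(Rational(-37, 192), Pow(X, -1))
Pow(Add(Function('Q')(316), Function('x')(-107, -35)), -1) = Pow(Add(Mul(Rational(-37, 192), Pow(316, -1)), Mul(-1, -107)), -1) = Pow(Add(Mul(Rational(-37, 192), Rational(1, 316)), 107), -1) = Pow(Add(Rational(-37, 60672), 107), -1) = Pow(Rational(6491867, 60672), -1) = Rational(60672, 6491867)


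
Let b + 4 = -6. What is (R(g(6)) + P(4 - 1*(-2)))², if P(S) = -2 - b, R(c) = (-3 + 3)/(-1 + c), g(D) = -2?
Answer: 64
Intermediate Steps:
b = -10 (b = -4 - 6 = -10)
R(c) = 0 (R(c) = 0/(-1 + c) = 0)
P(S) = 8 (P(S) = -2 - 1*(-10) = -2 + 10 = 8)
(R(g(6)) + P(4 - 1*(-2)))² = (0 + 8)² = 8² = 64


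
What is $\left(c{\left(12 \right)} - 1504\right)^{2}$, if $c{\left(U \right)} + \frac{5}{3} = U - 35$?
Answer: $\frac{21031396}{9} \approx 2.3368 \cdot 10^{6}$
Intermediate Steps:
$c{\left(U \right)} = - \frac{110}{3} + U$ ($c{\left(U \right)} = - \frac{5}{3} + \left(U - 35\right) = - \frac{5}{3} + \left(-35 + U\right) = - \frac{110}{3} + U$)
$\left(c{\left(12 \right)} - 1504\right)^{2} = \left(\left(- \frac{110}{3} + 12\right) - 1504\right)^{2} = \left(- \frac{74}{3} - 1504\right)^{2} = \left(- \frac{4586}{3}\right)^{2} = \frac{21031396}{9}$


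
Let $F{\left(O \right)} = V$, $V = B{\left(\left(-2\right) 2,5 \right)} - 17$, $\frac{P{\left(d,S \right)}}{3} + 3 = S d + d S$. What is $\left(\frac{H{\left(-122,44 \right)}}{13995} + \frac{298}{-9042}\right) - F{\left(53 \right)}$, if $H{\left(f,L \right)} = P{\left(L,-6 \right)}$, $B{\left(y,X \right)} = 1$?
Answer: $\frac{111450568}{7030155} \approx 15.853$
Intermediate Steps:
$P{\left(d,S \right)} = -9 + 6 S d$ ($P{\left(d,S \right)} = -9 + 3 \left(S d + d S\right) = -9 + 3 \left(S d + S d\right) = -9 + 3 \cdot 2 S d = -9 + 6 S d$)
$H{\left(f,L \right)} = -9 - 36 L$ ($H{\left(f,L \right)} = -9 + 6 \left(-6\right) L = -9 - 36 L$)
$V = -16$ ($V = 1 - 17 = -16$)
$F{\left(O \right)} = -16$
$\left(\frac{H{\left(-122,44 \right)}}{13995} + \frac{298}{-9042}\right) - F{\left(53 \right)} = \left(\frac{-9 - 1584}{13995} + \frac{298}{-9042}\right) - -16 = \left(\left(-9 - 1584\right) \frac{1}{13995} + 298 \left(- \frac{1}{9042}\right)\right) + 16 = \left(\left(-1593\right) \frac{1}{13995} - \frac{149}{4521}\right) + 16 = \left(- \frac{177}{1555} - \frac{149}{4521}\right) + 16 = - \frac{1031912}{7030155} + 16 = \frac{111450568}{7030155}$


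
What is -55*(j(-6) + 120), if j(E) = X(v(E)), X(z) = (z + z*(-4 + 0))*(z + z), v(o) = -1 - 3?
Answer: -1320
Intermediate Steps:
v(o) = -4
X(z) = -6*z**2 (X(z) = (z + z*(-4))*(2*z) = (z - 4*z)*(2*z) = (-3*z)*(2*z) = -6*z**2)
j(E) = -96 (j(E) = -6*(-4)**2 = -6*16 = -96)
-55*(j(-6) + 120) = -55*(-96 + 120) = -55*24 = -1320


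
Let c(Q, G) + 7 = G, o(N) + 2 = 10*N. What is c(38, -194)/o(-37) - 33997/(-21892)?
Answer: 710299/339326 ≈ 2.0933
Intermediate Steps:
o(N) = -2 + 10*N
c(Q, G) = -7 + G
c(38, -194)/o(-37) - 33997/(-21892) = (-7 - 194)/(-2 + 10*(-37)) - 33997/(-21892) = -201/(-2 - 370) - 33997*(-1/21892) = -201/(-372) + 33997/21892 = -201*(-1/372) + 33997/21892 = 67/124 + 33997/21892 = 710299/339326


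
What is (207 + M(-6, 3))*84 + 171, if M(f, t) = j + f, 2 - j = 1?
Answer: 17139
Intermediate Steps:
j = 1 (j = 2 - 1*1 = 2 - 1 = 1)
M(f, t) = 1 + f
(207 + M(-6, 3))*84 + 171 = (207 + (1 - 6))*84 + 171 = (207 - 5)*84 + 171 = 202*84 + 171 = 16968 + 171 = 17139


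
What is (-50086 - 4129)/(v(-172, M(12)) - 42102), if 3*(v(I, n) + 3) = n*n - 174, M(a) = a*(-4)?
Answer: 10843/8279 ≈ 1.3097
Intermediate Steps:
M(a) = -4*a
v(I, n) = -61 + n²/3 (v(I, n) = -3 + (n*n - 174)/3 = -3 + (n² - 174)/3 = -3 + (-174 + n²)/3 = -3 + (-58 + n²/3) = -61 + n²/3)
(-50086 - 4129)/(v(-172, M(12)) - 42102) = (-50086 - 4129)/((-61 + (-4*12)²/3) - 42102) = -54215/((-61 + (⅓)*(-48)²) - 42102) = -54215/((-61 + (⅓)*2304) - 42102) = -54215/((-61 + 768) - 42102) = -54215/(707 - 42102) = -54215/(-41395) = -54215*(-1/41395) = 10843/8279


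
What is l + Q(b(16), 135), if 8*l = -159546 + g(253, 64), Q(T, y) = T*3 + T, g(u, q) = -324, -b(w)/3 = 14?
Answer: -80607/4 ≈ -20152.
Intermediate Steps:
b(w) = -42 (b(w) = -3*14 = -42)
Q(T, y) = 4*T (Q(T, y) = 3*T + T = 4*T)
l = -79935/4 (l = (-159546 - 324)/8 = (⅛)*(-159870) = -79935/4 ≈ -19984.)
l + Q(b(16), 135) = -79935/4 + 4*(-42) = -79935/4 - 168 = -80607/4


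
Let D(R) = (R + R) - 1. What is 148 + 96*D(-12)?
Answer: -2252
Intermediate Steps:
D(R) = -1 + 2*R (D(R) = 2*R - 1 = -1 + 2*R)
148 + 96*D(-12) = 148 + 96*(-1 + 2*(-12)) = 148 + 96*(-1 - 24) = 148 + 96*(-25) = 148 - 2400 = -2252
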